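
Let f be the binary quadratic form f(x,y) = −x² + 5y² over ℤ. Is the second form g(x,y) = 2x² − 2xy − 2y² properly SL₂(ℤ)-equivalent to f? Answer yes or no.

D₁ = 20, D₂ = 20
river cycle of f (length 2): (-1, 4, 1), (1, 4, -1)
river cycle of g (length 2): (-2, 2, 2), (2, 2, -2)
cycles differ ⇒ inequivalent

no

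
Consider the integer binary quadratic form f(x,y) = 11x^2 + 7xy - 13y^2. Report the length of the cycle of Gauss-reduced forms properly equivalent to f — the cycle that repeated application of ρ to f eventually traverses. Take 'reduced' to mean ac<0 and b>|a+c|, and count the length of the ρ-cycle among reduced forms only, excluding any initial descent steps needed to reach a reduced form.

D = 621, ⌊√D⌋ = 24
river: ρ → (-13,19,5)
river: ρ → (5,21,-9)
river: ρ → (-9,15,11)
river: ρ → (11,7,-13)
ρ-cycle length = 4 (tail of 0 descent steps not counted)

4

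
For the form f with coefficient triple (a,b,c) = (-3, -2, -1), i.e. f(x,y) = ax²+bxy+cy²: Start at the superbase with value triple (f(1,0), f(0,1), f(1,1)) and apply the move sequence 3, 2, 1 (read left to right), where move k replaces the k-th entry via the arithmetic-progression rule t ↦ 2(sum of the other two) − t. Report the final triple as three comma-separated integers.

start (-3,-1,-6) = (f(1,0),f(0,1),f(1,1))
replace slot 3: 2·((-3)+(-1)) − (-6) = -2 → (-3,-1,-2)
replace slot 2: 2·((-3)+(-2)) − (-1) = -9 → (-3,-9,-2)
replace slot 1: 2·((-9)+(-2)) − (-3) = -19 → (-19,-9,-2)

-19,-9,-2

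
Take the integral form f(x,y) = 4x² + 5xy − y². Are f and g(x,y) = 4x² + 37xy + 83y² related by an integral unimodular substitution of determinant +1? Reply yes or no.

D₁ = 41, D₂ = 41
river cycle of f (length 10): (-1, 5, 4), (4, 3, -2), (-2, 5, 2), (2, 3, -4), (-4, 5, 1), (1, 5, -4), (-4, 3, 2), (2, 5, -2), (-2, 3, 4), (4, 5, -1)
river cycle of g (length 10): (4, 5, -1), (-1, 5, 4), (4, 3, -2), (-2, 5, 2), (2, 3, -4), (-4, 5, 1), (1, 5, -4), (-4, 3, 2), (2, 5, -2), (-2, 3, 4)
cycles coincide ⇒ equivalent

yes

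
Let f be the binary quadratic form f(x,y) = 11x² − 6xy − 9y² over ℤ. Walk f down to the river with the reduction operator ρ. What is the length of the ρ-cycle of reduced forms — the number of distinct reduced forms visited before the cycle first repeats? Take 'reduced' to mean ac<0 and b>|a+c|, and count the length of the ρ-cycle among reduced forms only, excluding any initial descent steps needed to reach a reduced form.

D = 432, ⌊√D⌋ = 20
descent: ρ → (-9,6,11)  [lands on river]
river: ρ → (11,16,-4)
river: ρ → (-4,16,11)
river: ρ → (11,6,-9)
river: ρ → (-9,12,8)
river: ρ → (8,20,-1)
river: ρ → (-1,20,8)
river: ρ → (8,12,-9)
ρ-cycle length = 8 (tail of 1 descent step not counted)

8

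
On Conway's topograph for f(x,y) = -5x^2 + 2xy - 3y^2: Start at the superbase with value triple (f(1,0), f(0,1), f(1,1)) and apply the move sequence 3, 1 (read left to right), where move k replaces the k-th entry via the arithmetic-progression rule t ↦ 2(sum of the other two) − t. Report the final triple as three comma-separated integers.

start (-5,-3,-6) = (f(1,0),f(0,1),f(1,1))
replace slot 3: 2·((-5)+(-3)) − (-6) = -10 → (-5,-3,-10)
replace slot 1: 2·((-3)+(-10)) − (-5) = -21 → (-21,-3,-10)

-21,-3,-10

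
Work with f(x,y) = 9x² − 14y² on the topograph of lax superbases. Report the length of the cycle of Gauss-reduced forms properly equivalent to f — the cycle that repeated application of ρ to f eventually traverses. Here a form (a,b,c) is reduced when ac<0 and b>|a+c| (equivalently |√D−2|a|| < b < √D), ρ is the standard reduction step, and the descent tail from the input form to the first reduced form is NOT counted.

D = 504, ⌊√D⌋ = 22
descent: ρ → (-14,0,9)
descent: ρ → (9,18,-5)  [lands on river]
river: ρ → (-5,22,1)
river: ρ → (1,22,-5)
river: ρ → (-5,18,9)
ρ-cycle length = 4 (tail of 2 descent steps not counted)

4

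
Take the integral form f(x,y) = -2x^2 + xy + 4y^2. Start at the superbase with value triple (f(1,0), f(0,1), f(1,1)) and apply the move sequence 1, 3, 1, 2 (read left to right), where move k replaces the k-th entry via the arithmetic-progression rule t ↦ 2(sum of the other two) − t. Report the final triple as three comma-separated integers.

start (-2,4,3) = (f(1,0),f(0,1),f(1,1))
replace slot 1: 2·(4+3) − (-2) = 16 → (16,4,3)
replace slot 3: 2·(16+4) − 3 = 37 → (16,4,37)
replace slot 1: 2·(4+37) − 16 = 66 → (66,4,37)
replace slot 2: 2·(66+37) − 4 = 202 → (66,202,37)

66,202,37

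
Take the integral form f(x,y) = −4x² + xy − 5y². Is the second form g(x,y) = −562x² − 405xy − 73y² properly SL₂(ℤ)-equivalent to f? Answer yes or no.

D₁ = -79, D₂ = -79
f is negative-definite; reduce −f:
−f: reduced (well bottom): (4,-1,5) with a≤c, −a<b≤a
flip sign back: reduced form of f is (-4,1,-5)
g is negative-definite; reduce −g:
−g: flip: (562,405,73)→(73,-405,562)
−g: translate: b→33 (≡-405 mod 146), so (73,-405,562)→(73,33,4)
−g: flip: (73,33,4)→(4,-33,73)
−g: translate: b→-1 (≡-33 mod 8), so (4,-33,73)→(4,-1,5)
−g: reduced (well bottom): (4,-1,5) with a≤c, −a<b≤a
flip sign back: reduced form of g is (-4,1,-5)
reduced forms (-4, 1, -5) vs (-4, 1, -5) ⇒ equivalent

yes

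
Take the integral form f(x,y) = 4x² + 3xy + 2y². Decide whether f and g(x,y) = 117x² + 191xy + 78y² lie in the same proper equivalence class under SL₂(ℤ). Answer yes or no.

D₁ = -23, D₂ = -23
f: flip: (4,3,2)→(2,-3,4)
f: translate: b→1 (≡-3 mod 4), so (2,-3,4)→(2,1,3)
f: reduced (well bottom): (2,1,3) with a≤c, −a<b≤a
g: translate: b→-43 (≡191 mod 234), so (117,191,78)→(117,-43,4)
g: flip: (117,-43,4)→(4,43,117)
g: translate: b→3 (≡43 mod 8), so (4,43,117)→(4,3,2)
g: flip: (4,3,2)→(2,-3,4)
g: translate: b→1 (≡-3 mod 4), so (2,-3,4)→(2,1,3)
g: reduced (well bottom): (2,1,3) with a≤c, −a<b≤a
reduced forms (2, 1, 3) vs (2, 1, 3) ⇒ equivalent

yes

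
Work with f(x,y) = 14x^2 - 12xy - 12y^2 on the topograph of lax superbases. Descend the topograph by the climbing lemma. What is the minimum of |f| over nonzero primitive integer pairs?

descent: ρ → (-12,12,14)  [lands on river]
river: ρ → (14,16,-10)
river: ρ → (-10,24,6)
river: ρ → (6,24,-10)
river: ρ → (-10,16,14)
river: ρ → (14,12,-12)
closes: descent 1, river 6
min |a| on river = 6

6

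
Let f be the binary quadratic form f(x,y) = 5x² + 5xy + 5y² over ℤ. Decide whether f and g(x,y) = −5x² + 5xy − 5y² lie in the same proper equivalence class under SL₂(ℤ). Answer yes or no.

D₁ = -75, D₂ = -75
f: reduced (well bottom): (5,5,5) with a≤c, −a<b≤a
g is negative-definite; reduce −g:
−g: translate: b→5 (≡-5 mod 10), so (5,-5,5)→(5,5,5)
−g: reduced (well bottom): (5,5,5) with a≤c, −a<b≤a
flip sign back: reduced form of g is (-5,-5,-5)
reduced forms (5, 5, 5) vs (-5, -5, -5) ⇒ inequivalent

no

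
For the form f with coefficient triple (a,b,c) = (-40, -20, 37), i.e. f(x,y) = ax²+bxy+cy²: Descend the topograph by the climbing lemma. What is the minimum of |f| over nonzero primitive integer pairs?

descent: ρ → (37,20,-40)  [lands on river]
river: ρ → (-40,60,17)
river: ρ → (17,76,-8)
river: ρ → (-8,68,53)
river: ρ → (53,38,-23)
river: ρ → (-23,54,37)
closes: descent 1, river 6
min |a| on river = 8

8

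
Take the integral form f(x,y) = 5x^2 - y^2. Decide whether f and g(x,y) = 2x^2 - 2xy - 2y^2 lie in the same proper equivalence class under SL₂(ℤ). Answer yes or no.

D₁ = 20, D₂ = 20
river cycle of f (length 2): (-1, 4, 1), (1, 4, -1)
river cycle of g (length 2): (-2, 2, 2), (2, 2, -2)
cycles differ ⇒ inequivalent

no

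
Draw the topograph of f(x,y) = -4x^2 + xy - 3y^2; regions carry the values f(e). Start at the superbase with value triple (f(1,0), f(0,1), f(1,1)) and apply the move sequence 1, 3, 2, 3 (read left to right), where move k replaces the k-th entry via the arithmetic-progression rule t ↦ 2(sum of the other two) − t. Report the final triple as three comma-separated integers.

start (-4,-3,-6) = (f(1,0),f(0,1),f(1,1))
replace slot 1: 2·((-3)+(-6)) − (-4) = -14 → (-14,-3,-6)
replace slot 3: 2·((-14)+(-3)) − (-6) = -28 → (-14,-3,-28)
replace slot 2: 2·((-14)+(-28)) − (-3) = -81 → (-14,-81,-28)
replace slot 3: 2·((-14)+(-81)) − (-28) = -162 → (-14,-81,-162)

-14,-81,-162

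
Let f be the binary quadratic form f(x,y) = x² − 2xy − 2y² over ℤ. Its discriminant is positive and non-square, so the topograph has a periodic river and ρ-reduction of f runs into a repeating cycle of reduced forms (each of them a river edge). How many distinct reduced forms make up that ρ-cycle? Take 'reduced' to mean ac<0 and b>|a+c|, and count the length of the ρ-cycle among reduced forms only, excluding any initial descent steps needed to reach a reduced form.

D = 12, ⌊√D⌋ = 3
descent: ρ → (-2,2,1)  [lands on river]
river: ρ → (1,2,-2)
ρ-cycle length = 2 (tail of 1 descent step not counted)

2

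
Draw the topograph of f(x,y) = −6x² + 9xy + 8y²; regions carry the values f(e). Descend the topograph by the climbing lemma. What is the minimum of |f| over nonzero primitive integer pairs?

river: ρ → (8,7,-7)
river: ρ → (-7,7,8)
river: ρ → (8,9,-6)
river: ρ → (-6,15,2)
river: ρ → (2,13,-13)
river: ρ → (-13,13,2)
river: ρ → (2,15,-6)
river: ρ → (-6,9,8)
closes: descent 0, river 8
min |a| on river = 2

2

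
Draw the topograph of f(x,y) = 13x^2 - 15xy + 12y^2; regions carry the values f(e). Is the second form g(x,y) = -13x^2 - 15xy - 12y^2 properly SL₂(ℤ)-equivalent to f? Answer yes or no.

D₁ = -399, D₂ = -399
f: translate: b→11 (≡-15 mod 26), so (13,-15,12)→(13,11,10)
f: flip: (13,11,10)→(10,-11,13)
f: translate: b→9 (≡-11 mod 20), so (10,-11,13)→(10,9,12)
f: reduced (well bottom): (10,9,12) with a≤c, −a<b≤a
g is negative-definite; reduce −g:
−g: translate: b→-11 (≡15 mod 26), so (13,15,12)→(13,-11,10)
−g: flip: (13,-11,10)→(10,11,13)
−g: translate: b→-9 (≡11 mod 20), so (10,11,13)→(10,-9,12)
−g: reduced (well bottom): (10,-9,12) with a≤c, −a<b≤a
flip sign back: reduced form of g is (-10,9,-12)
reduced forms (10, 9, 12) vs (-10, 9, -12) ⇒ inequivalent

no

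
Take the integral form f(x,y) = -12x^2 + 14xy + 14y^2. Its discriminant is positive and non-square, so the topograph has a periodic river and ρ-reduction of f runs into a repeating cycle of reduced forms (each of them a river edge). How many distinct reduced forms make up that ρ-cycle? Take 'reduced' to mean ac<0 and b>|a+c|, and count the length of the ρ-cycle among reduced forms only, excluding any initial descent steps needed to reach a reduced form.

D = 868, ⌊√D⌋ = 29
river: ρ → (14,14,-12)
river: ρ → (-12,10,16)
river: ρ → (16,22,-6)
river: ρ → (-6,26,8)
river: ρ → (8,22,-12)
river: ρ → (-12,26,4)
river: ρ → (4,22,-24)
river: ρ → (-24,26,2)
river: ρ → (2,26,-24)
river: ρ → (-24,22,4)
river: ρ → (4,26,-12)
river: ρ → (-12,22,8)
river: ρ → (8,26,-6)
river: ρ → (-6,22,16)
river: ρ → (16,10,-12)
river: ρ → (-12,14,14)
ρ-cycle length = 16 (tail of 0 descent steps not counted)

16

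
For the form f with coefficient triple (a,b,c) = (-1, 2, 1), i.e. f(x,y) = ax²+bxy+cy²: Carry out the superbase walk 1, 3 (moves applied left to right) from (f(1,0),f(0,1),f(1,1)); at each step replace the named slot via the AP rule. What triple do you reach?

start (-1,1,2) = (f(1,0),f(0,1),f(1,1))
replace slot 1: 2·(1+2) − (-1) = 7 → (7,1,2)
replace slot 3: 2·(7+1) − 2 = 14 → (7,1,14)

7,1,14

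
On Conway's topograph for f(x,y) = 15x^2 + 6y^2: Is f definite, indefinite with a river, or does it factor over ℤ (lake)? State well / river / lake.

D = b²−4ac = 0² − 4·15·6 = -360
D < 0 ⇒ definite ⇒ every region one sign ⇒ single well

well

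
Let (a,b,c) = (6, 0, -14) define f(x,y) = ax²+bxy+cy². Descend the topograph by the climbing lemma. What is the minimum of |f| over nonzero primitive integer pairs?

descent: ρ → (-14,0,6)
descent: ρ → (6,12,-8)  [lands on river]
river: ρ → (-8,4,10)
river: ρ → (10,16,-2)
river: ρ → (-2,16,10)
river: ρ → (10,4,-8)
river: ρ → (-8,12,6)
closes: descent 2, river 6
min |a| on river = 2

2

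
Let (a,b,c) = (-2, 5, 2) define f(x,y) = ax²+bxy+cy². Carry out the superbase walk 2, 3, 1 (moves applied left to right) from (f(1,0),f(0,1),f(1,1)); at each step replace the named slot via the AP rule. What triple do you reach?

start (-2,2,5) = (f(1,0),f(0,1),f(1,1))
replace slot 2: 2·((-2)+5) − 2 = 4 → (-2,4,5)
replace slot 3: 2·((-2)+4) − 5 = -1 → (-2,4,-1)
replace slot 1: 2·(4+(-1)) − (-2) = 8 → (8,4,-1)

8,4,-1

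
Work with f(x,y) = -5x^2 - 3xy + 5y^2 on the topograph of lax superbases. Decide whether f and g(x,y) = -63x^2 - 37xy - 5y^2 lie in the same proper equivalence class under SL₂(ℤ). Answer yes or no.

D₁ = 109, D₂ = 109
river cycle of f (length 14): (5, 3, -5), (-5, 7, 3), (3, 5, -7), (-7, 9, 1), (1, 9, -7), (-7, 5, 3), (3, 7, -5), (-5, 3, 5), (5, 7, -3), (-3, 5, 7), … (4 more)
river cycle of g (length 14): (-5, 7, 3), (3, 5, -7), (-7, 9, 1), (1, 9, -7), (-7, 5, 3), (3, 7, -5), (-5, 3, 5), (5, 7, -3), (-3, 5, 7), (7, 9, -1), … (4 more)
cycles coincide ⇒ equivalent

yes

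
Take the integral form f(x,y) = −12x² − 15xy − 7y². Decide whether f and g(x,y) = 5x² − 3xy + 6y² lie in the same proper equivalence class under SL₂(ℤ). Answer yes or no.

D₁ = -111, D₂ = -111
f is negative-definite; reduce −f:
−f: translate: b→-9 (≡15 mod 24), so (12,15,7)→(12,-9,4)
−f: flip: (12,-9,4)→(4,9,12)
−f: translate: b→1 (≡9 mod 8), so (4,9,12)→(4,1,7)
−f: reduced (well bottom): (4,1,7) with a≤c, −a<b≤a
flip sign back: reduced form of f is (-4,-1,-7)
g: reduced (well bottom): (5,-3,6) with a≤c, −a<b≤a
reduced forms (-4, -1, -7) vs (5, -3, 6) ⇒ inequivalent

no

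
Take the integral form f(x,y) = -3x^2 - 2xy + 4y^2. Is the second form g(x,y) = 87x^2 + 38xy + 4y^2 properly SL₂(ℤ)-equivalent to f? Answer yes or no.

D₁ = 52, D₂ = 52
river cycle of f (length 10): (4, 2, -3), (-3, 4, 3), (3, 2, -4), (-4, 6, 1), (1, 6, -4), (-4, 2, 3), (3, 4, -3), (-3, 2, 4), (4, 6, -1), (-1, 6, 4)
river cycle of g (length 10): (4, 2, -3), (-3, 4, 3), (3, 2, -4), (-4, 6, 1), (1, 6, -4), (-4, 2, 3), (3, 4, -3), (-3, 2, 4), (4, 6, -1), (-1, 6, 4)
cycles coincide ⇒ equivalent

yes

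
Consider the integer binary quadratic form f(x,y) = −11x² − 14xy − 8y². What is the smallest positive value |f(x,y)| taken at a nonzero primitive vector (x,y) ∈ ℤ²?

translate: b→-8 (≡14 mod 22), so (11,14,8)→(11,-8,5)
flip: (11,-8,5)→(5,8,11)
translate: b→-2 (≡8 mod 10), so (5,8,11)→(5,-2,8)
reduced (well bottom): (5,-2,8) with a≤c, −a<b≤a
well minimum |f| = |-5| = 5 (negative-definite)

5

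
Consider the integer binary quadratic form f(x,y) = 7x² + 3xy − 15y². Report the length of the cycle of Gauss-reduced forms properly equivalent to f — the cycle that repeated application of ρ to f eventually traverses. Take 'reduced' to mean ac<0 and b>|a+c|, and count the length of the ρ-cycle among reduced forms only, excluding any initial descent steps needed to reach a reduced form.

D = 429, ⌊√D⌋ = 20
descent: ρ → (-15,-3,7)
descent: ρ → (7,17,-5)  [lands on river]
river: ρ → (-5,13,13)
river: ρ → (13,13,-5)
river: ρ → (-5,17,7)
river: ρ → (7,11,-11)
river: ρ → (-11,11,7)
ρ-cycle length = 6 (tail of 2 descent steps not counted)

6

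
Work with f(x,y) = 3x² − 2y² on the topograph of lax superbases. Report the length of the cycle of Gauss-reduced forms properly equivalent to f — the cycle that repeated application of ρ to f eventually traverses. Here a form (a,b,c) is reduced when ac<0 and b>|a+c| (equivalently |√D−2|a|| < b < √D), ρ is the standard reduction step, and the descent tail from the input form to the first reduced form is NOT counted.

D = 24, ⌊√D⌋ = 4
descent: ρ → (-2,4,1)  [lands on river]
river: ρ → (1,4,-2)
ρ-cycle length = 2 (tail of 1 descent step not counted)

2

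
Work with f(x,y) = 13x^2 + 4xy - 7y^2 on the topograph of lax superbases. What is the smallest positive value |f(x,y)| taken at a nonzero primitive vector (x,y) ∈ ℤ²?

descent: ρ → (-7,10,10)  [lands on river]
river: ρ → (10,10,-7)
river: ρ → (-7,18,2)
river: ρ → (2,18,-7)
closes: descent 1, river 4
min |a| on river = 2

2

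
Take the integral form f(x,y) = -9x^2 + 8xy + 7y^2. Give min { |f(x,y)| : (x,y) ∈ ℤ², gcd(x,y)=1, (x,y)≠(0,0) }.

river: ρ → (7,6,-10)
river: ρ → (-10,14,3)
river: ρ → (3,16,-5)
river: ρ → (-5,14,6)
river: ρ → (6,10,-9)
river: ρ → (-9,8,7)
closes: descent 0, river 6
min |a| on river = 3

3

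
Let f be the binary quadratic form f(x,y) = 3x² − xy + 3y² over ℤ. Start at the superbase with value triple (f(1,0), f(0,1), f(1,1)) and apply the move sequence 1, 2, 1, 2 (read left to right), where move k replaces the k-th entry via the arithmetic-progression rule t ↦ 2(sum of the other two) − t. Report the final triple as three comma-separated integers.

start (3,3,5) = (f(1,0),f(0,1),f(1,1))
replace slot 1: 2·(3+5) − 3 = 13 → (13,3,5)
replace slot 2: 2·(13+5) − 3 = 33 → (13,33,5)
replace slot 1: 2·(33+5) − 13 = 63 → (63,33,5)
replace slot 2: 2·(63+5) − 33 = 103 → (63,103,5)

63,103,5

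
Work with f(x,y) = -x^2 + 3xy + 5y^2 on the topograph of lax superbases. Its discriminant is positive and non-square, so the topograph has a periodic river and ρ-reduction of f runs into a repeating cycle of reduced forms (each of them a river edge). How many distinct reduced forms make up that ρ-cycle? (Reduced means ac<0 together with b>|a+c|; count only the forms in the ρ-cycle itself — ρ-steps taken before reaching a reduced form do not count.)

D = 29, ⌊√D⌋ = 5
descent: ρ → (5,-3,-1)
descent: ρ → (-1,5,1)  [lands on river]
river: ρ → (1,5,-1)
ρ-cycle length = 2 (tail of 2 descent steps not counted)

2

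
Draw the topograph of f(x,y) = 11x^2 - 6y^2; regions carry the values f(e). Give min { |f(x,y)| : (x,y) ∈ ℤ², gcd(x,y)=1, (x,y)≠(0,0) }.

descent: ρ → (-6,12,5)  [lands on river]
river: ρ → (5,8,-10)
river: ρ → (-10,12,3)
river: ρ → (3,12,-10)
river: ρ → (-10,8,5)
river: ρ → (5,12,-6)
closes: descent 1, river 6
min |a| on river = 3

3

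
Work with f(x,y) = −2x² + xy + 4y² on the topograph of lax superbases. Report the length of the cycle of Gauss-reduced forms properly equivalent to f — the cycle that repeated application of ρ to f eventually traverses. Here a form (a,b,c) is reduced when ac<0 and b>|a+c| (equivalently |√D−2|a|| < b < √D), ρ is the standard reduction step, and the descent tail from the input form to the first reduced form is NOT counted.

D = 33, ⌊√D⌋ = 5
descent: ρ → (4,-1,-2)
descent: ρ → (-2,5,1)  [lands on river]
river: ρ → (1,5,-2)
river: ρ → (-2,3,3)
river: ρ → (3,3,-2)
ρ-cycle length = 4 (tail of 2 descent steps not counted)

4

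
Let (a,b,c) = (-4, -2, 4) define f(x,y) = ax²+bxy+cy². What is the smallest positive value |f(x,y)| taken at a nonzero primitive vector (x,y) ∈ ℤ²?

descent: ρ → (4,2,-4)  [lands on river]
river: ρ → (-4,6,2)
river: ρ → (2,6,-4)
river: ρ → (-4,2,4)
river: ρ → (4,6,-2)
river: ρ → (-2,6,4)
closes: descent 1, river 6
min |a| on river = 2

2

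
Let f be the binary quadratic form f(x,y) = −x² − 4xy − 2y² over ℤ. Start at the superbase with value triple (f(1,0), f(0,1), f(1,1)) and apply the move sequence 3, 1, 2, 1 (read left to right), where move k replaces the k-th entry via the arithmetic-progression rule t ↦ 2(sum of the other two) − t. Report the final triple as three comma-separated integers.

start (-1,-2,-7) = (f(1,0),f(0,1),f(1,1))
replace slot 3: 2·((-1)+(-2)) − (-7) = 1 → (-1,-2,1)
replace slot 1: 2·((-2)+1) − (-1) = -1 → (-1,-2,1)
replace slot 2: 2·((-1)+1) − (-2) = 2 → (-1,2,1)
replace slot 1: 2·(2+1) − (-1) = 7 → (7,2,1)

7,2,1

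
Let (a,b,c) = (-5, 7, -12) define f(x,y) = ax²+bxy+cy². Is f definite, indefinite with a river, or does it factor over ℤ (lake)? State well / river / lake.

D = b²−4ac = 7² − 4·(-5)·(-12) = -191
D < 0 ⇒ definite ⇒ every region one sign ⇒ single well

well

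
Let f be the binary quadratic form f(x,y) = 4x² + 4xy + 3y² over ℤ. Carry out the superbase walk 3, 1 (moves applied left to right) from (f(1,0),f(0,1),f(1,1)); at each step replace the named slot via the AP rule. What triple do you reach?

start (4,3,11) = (f(1,0),f(0,1),f(1,1))
replace slot 3: 2·(4+3) − 11 = 3 → (4,3,3)
replace slot 1: 2·(3+3) − 4 = 8 → (8,3,3)

8,3,3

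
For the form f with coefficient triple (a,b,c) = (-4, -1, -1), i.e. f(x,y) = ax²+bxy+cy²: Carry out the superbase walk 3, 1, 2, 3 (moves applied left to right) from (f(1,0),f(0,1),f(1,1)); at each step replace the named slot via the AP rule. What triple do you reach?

start (-4,-1,-6) = (f(1,0),f(0,1),f(1,1))
replace slot 3: 2·((-4)+(-1)) − (-6) = -4 → (-4,-1,-4)
replace slot 1: 2·((-1)+(-4)) − (-4) = -6 → (-6,-1,-4)
replace slot 2: 2·((-6)+(-4)) − (-1) = -19 → (-6,-19,-4)
replace slot 3: 2·((-6)+(-19)) − (-4) = -46 → (-6,-19,-46)

-6,-19,-46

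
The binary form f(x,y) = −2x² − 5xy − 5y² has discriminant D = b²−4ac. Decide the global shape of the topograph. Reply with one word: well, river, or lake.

D = b²−4ac = (-5)² − 4·(-2)·(-5) = -15
D < 0 ⇒ definite ⇒ every region one sign ⇒ single well

well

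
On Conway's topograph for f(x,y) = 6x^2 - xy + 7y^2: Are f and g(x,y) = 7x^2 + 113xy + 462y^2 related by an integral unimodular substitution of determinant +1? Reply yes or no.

D₁ = -167, D₂ = -167
f: reduced (well bottom): (6,-1,7) with a≤c, −a<b≤a
g: translate: b→1 (≡113 mod 14), so (7,113,462)→(7,1,6)
g: flip: (7,1,6)→(6,-1,7)
g: reduced (well bottom): (6,-1,7) with a≤c, −a<b≤a
reduced forms (6, -1, 7) vs (6, -1, 7) ⇒ equivalent

yes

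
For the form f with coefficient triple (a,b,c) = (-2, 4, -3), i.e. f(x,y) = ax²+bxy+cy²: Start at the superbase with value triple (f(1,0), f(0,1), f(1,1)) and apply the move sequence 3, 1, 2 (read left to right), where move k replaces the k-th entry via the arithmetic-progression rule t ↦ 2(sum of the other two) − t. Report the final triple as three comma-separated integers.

start (-2,-3,-1) = (f(1,0),f(0,1),f(1,1))
replace slot 3: 2·((-2)+(-3)) − (-1) = -9 → (-2,-3,-9)
replace slot 1: 2·((-3)+(-9)) − (-2) = -22 → (-22,-3,-9)
replace slot 2: 2·((-22)+(-9)) − (-3) = -59 → (-22,-59,-9)

-22,-59,-9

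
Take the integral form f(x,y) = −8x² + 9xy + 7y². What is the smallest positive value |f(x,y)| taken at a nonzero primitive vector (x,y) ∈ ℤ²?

river: ρ → (7,5,-10)
river: ρ → (-10,15,2)
river: ρ → (2,17,-2)
river: ρ → (-2,15,10)
river: ρ → (10,5,-7)
river: ρ → (-7,9,8)
river: ρ → (8,7,-8)
river: ρ → (-8,9,7)
closes: descent 0, river 8
min |a| on river = 2

2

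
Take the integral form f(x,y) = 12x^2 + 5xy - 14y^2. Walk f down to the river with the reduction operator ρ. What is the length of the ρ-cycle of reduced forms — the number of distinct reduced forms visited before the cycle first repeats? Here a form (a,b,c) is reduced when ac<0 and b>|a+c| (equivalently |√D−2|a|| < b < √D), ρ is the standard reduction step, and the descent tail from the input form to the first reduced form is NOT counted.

D = 697, ⌊√D⌋ = 26
river: ρ → (-14,23,3)
river: ρ → (3,25,-6)
river: ρ → (-6,23,7)
river: ρ → (7,19,-12)
river: ρ → (-12,5,14)
river: ρ → (14,23,-3)
river: ρ → (-3,25,6)
river: ρ → (6,23,-7)
river: ρ → (-7,19,12)
river: ρ → (12,5,-14)
ρ-cycle length = 10 (tail of 0 descent steps not counted)

10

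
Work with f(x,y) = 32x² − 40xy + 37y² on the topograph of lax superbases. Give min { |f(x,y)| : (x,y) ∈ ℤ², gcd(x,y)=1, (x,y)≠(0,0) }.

translate: b→24 (≡-40 mod 64), so (32,-40,37)→(32,24,29)
flip: (32,24,29)→(29,-24,32)
reduced (well bottom): (29,-24,32) with a≤c, −a<b≤a
well minimum = a = 29

29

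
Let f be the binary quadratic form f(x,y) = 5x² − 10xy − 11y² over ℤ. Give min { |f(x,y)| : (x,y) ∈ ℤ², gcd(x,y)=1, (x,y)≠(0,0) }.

descent: ρ → (-11,10,5)  [lands on river]
river: ρ → (5,10,-11)
river: ρ → (-11,12,4)
river: ρ → (4,12,-11)
closes: descent 1, river 4
min |a| on river = 4

4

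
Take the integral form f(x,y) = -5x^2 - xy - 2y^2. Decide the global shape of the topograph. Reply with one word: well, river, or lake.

D = b²−4ac = (-1)² − 4·(-5)·(-2) = -39
D < 0 ⇒ definite ⇒ every region one sign ⇒ single well

well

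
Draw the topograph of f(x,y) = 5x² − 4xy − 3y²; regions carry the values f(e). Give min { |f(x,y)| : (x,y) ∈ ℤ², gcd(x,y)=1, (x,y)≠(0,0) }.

descent: ρ → (-3,4,5)  [lands on river]
river: ρ → (5,6,-2)
river: ρ → (-2,6,5)
river: ρ → (5,4,-3)
river: ρ → (-3,8,1)
river: ρ → (1,8,-3)
closes: descent 1, river 6
min |a| on river = 1

1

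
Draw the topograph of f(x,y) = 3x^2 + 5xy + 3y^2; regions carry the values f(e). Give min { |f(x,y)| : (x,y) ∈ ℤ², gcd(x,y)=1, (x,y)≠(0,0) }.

translate: b→-1 (≡5 mod 6), so (3,5,3)→(3,-1,1)
flip: (3,-1,1)→(1,1,3)
reduced (well bottom): (1,1,3) with a≤c, −a<b≤a
well minimum = a = 1

1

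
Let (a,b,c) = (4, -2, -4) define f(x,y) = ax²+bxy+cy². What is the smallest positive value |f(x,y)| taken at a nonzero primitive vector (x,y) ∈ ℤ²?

descent: ρ → (-4,2,4)  [lands on river]
river: ρ → (4,6,-2)
river: ρ → (-2,6,4)
river: ρ → (4,2,-4)
river: ρ → (-4,6,2)
river: ρ → (2,6,-4)
closes: descent 1, river 6
min |a| on river = 2

2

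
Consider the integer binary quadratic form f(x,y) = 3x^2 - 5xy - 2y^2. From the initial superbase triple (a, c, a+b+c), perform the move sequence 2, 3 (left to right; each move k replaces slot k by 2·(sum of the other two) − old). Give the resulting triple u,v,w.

start (3,-2,-4) = (f(1,0),f(0,1),f(1,1))
replace slot 2: 2·(3+(-4)) − (-2) = 0 → (3,0,-4)
replace slot 3: 2·(3+0) − (-4) = 10 → (3,0,10)

3,0,10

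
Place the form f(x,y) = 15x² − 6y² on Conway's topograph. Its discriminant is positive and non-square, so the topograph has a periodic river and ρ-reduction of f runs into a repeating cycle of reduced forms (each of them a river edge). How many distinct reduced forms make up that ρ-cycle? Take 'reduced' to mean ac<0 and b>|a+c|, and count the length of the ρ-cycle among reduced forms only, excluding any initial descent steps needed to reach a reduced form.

D = 360, ⌊√D⌋ = 18
descent: ρ → (-6,12,9)  [lands on river]
river: ρ → (9,6,-9)
river: ρ → (-9,12,6)
river: ρ → (6,12,-9)
river: ρ → (-9,6,9)
river: ρ → (9,12,-6)
ρ-cycle length = 6 (tail of 1 descent step not counted)

6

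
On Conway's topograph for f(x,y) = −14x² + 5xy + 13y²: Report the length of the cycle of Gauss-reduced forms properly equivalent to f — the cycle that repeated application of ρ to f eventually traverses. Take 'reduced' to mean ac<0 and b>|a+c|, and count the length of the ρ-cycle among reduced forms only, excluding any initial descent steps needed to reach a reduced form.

D = 753, ⌊√D⌋ = 27
river: ρ → (13,21,-6)
river: ρ → (-6,27,1)
river: ρ → (1,27,-6)
river: ρ → (-6,21,13)
river: ρ → (13,5,-14)
river: ρ → (-14,23,4)
river: ρ → (4,25,-8)
river: ρ → (-8,23,7)
river: ρ → (7,19,-14)
river: ρ → (-14,9,12)
river: ρ → (12,15,-11)
river: ρ → (-11,7,16)
river: ρ → (16,25,-2)
river: ρ → (-2,27,3)
river: ρ → (3,27,-2)
river: ρ → (-2,25,16)
river: ρ → (16,7,-11)
river: ρ → (-11,15,12)
river: ρ → (12,9,-14)
river: ρ → (-14,19,7)
river: ρ → (7,23,-8)
river: ρ → (-8,25,4)
river: ρ → (4,23,-14)
river: ρ → (-14,5,13)
ρ-cycle length = 24 (tail of 0 descent steps not counted)

24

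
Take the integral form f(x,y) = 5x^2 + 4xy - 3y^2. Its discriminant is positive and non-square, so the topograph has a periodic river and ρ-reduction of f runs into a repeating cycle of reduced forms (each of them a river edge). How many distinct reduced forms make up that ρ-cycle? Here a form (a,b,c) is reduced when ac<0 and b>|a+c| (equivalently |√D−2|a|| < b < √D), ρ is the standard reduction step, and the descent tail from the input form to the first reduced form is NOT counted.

D = 76, ⌊√D⌋ = 8
river: ρ → (-3,8,1)
river: ρ → (1,8,-3)
river: ρ → (-3,4,5)
river: ρ → (5,6,-2)
river: ρ → (-2,6,5)
river: ρ → (5,4,-3)
ρ-cycle length = 6 (tail of 0 descent steps not counted)

6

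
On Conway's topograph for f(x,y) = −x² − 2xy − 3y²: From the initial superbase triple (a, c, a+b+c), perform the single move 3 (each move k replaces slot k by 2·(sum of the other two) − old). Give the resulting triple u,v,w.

start (-1,-3,-6) = (f(1,0),f(0,1),f(1,1))
replace slot 3: 2·((-1)+(-3)) − (-6) = -2 → (-1,-3,-2)

-1,-3,-2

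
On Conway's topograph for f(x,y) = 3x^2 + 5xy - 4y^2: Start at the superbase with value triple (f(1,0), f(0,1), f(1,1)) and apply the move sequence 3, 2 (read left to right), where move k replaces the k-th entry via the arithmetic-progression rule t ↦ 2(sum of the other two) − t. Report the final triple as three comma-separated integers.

start (3,-4,4) = (f(1,0),f(0,1),f(1,1))
replace slot 3: 2·(3+(-4)) − 4 = -6 → (3,-4,-6)
replace slot 2: 2·(3+(-6)) − (-4) = -2 → (3,-2,-6)

3,-2,-6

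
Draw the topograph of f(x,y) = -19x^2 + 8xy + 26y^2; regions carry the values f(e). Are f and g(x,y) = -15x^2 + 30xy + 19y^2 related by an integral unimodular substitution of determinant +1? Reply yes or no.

D₁ = 2040, D₂ = 2040
river cycle of f (length 6): (26, 44, -1), (-1, 44, 26), (26, 8, -19), (-19, 30, 15), (15, 30, -19), (-19, 8, 26)
river cycle of g (length 6): (19, 8, -26), (-26, 44, 1), (1, 44, -26), (-26, 8, 19), (19, 30, -15), (-15, 30, 19)
cycles differ ⇒ inequivalent

no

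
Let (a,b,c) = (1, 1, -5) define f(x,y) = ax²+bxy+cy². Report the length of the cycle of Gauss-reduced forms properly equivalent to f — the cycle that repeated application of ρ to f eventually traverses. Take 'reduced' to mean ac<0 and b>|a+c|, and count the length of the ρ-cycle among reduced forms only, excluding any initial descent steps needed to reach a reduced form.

D = 21, ⌊√D⌋ = 4
descent: ρ → (-5,-1,1)
descent: ρ → (1,3,-3)  [lands on river]
river: ρ → (-3,3,1)
ρ-cycle length = 2 (tail of 2 descent steps not counted)

2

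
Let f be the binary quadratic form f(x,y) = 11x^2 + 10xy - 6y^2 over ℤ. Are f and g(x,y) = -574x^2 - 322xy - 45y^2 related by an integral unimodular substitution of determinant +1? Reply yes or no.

D₁ = 364, D₂ = 364
river cycle of f (length 8): (-6, 14, 7), (7, 14, -6), (-6, 10, 11), (11, 12, -5), (-5, 18, 2), (2, 18, -5), (-5, 12, 11), (11, 10, -6)
river cycle of g (length 8): (-6, 14, 7), (7, 14, -6), (-6, 10, 11), (11, 12, -5), (-5, 18, 2), (2, 18, -5), (-5, 12, 11), (11, 10, -6)
cycles coincide ⇒ equivalent

yes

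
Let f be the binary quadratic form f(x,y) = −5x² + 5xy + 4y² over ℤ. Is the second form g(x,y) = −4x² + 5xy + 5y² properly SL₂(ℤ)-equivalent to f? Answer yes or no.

D₁ = 105, D₂ = 105
river cycle of f (length 6): (4, 3, -6), (-6, 9, 1), (1, 9, -6), (-6, 3, 4), (4, 5, -5), (-5, 5, 4)
river cycle of g (length 6): (5, 5, -4), (-4, 3, 6), (6, 9, -1), (-1, 9, 6), (6, 3, -4), (-4, 5, 5)
cycles differ ⇒ inequivalent

no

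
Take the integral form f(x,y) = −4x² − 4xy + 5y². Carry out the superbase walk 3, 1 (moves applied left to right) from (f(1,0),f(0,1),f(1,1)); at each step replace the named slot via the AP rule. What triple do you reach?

start (-4,5,-3) = (f(1,0),f(0,1),f(1,1))
replace slot 3: 2·((-4)+5) − (-3) = 5 → (-4,5,5)
replace slot 1: 2·(5+5) − (-4) = 24 → (24,5,5)

24,5,5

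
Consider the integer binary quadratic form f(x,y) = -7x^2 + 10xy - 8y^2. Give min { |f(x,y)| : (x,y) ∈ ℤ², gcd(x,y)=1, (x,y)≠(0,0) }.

translate: b→4 (≡-10 mod 14), so (7,-10,8)→(7,4,5)
flip: (7,4,5)→(5,-4,7)
reduced (well bottom): (5,-4,7) with a≤c, −a<b≤a
well minimum |f| = |-5| = 5 (negative-definite)

5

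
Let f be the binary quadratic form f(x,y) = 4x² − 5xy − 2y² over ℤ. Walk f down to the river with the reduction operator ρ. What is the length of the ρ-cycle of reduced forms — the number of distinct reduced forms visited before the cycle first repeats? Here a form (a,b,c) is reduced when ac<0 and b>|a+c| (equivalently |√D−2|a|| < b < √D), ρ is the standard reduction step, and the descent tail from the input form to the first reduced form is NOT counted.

D = 57, ⌊√D⌋ = 7
descent: ρ → (-2,5,4)  [lands on river]
river: ρ → (4,3,-3)
river: ρ → (-3,3,4)
river: ρ → (4,5,-2)
river: ρ → (-2,7,1)
river: ρ → (1,7,-2)
ρ-cycle length = 6 (tail of 1 descent step not counted)

6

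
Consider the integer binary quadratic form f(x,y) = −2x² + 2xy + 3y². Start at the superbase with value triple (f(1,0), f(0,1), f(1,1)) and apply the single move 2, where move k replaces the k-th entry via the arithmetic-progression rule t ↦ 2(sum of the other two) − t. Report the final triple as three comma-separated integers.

start (-2,3,3) = (f(1,0),f(0,1),f(1,1))
replace slot 2: 2·((-2)+3) − 3 = -1 → (-2,-1,3)

-2,-1,3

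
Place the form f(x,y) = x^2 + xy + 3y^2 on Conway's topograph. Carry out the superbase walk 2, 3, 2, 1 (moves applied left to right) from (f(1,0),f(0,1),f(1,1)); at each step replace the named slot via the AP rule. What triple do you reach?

start (1,3,5) = (f(1,0),f(0,1),f(1,1))
replace slot 2: 2·(1+5) − 3 = 9 → (1,9,5)
replace slot 3: 2·(1+9) − 5 = 15 → (1,9,15)
replace slot 2: 2·(1+15) − 9 = 23 → (1,23,15)
replace slot 1: 2·(23+15) − 1 = 75 → (75,23,15)

75,23,15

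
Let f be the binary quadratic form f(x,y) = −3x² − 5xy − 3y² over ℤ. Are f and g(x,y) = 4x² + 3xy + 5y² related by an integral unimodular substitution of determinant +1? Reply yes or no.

D₁ = -11, D₂ = -71
discriminants differ ⇒ not SL₂(ℤ)-equivalent

no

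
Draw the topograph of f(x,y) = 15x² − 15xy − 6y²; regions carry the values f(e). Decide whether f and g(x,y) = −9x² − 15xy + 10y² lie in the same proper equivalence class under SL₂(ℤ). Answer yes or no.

D₁ = 585, D₂ = 585
river cycle of f (length 6): (-6, 15, 15), (15, 15, -6), (-6, 21, 6), (6, 15, -15), (-15, 15, 6), (6, 21, -6)
river cycle of g (length 12): (10, 15, -9), (-9, 21, 4), (4, 19, -14), (-14, 9, 9), (9, 9, -14), (-14, 19, 4), (4, 21, -9), (-9, 15, 10), (10, 5, -14), (-14, 23, 1), … (2 more)
cycles differ ⇒ inequivalent

no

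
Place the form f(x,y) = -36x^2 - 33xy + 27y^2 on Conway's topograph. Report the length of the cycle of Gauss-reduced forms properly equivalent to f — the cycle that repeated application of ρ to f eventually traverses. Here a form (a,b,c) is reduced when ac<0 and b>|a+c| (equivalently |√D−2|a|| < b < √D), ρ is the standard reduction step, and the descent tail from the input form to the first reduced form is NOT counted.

D = 4977, ⌊√D⌋ = 70
descent: ρ → (27,33,-36)  [lands on river]
river: ρ → (-36,39,24)
river: ρ → (24,57,-18)
river: ρ → (-18,51,33)
river: ρ → (33,15,-36)
river: ρ → (-36,57,12)
river: ρ → (12,63,-21)
river: ρ → (-21,63,12)
river: ρ → (12,57,-36)
river: ρ → (-36,15,33)
river: ρ → (33,51,-18)
river: ρ → (-18,57,24)
river: ρ → (24,39,-36)
river: ρ → (-36,33,27)
river: ρ → (27,21,-42)
river: ρ → (-42,63,6)
river: ρ → (6,69,-9)
river: ρ → (-9,57,48)
river: ρ → (48,39,-18)
river: ρ → (-18,69,3)
river: ρ → (3,69,-18)
river: ρ → (-18,39,48)
river: ρ → (48,57,-9)
river: ρ → (-9,69,6)
river: ρ → (6,63,-42)
river: ρ → (-42,21,27)
ρ-cycle length = 26 (tail of 1 descent step not counted)

26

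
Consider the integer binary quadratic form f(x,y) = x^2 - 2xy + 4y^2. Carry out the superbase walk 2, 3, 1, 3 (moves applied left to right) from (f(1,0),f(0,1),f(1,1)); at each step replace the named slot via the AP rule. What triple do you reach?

start (1,4,3) = (f(1,0),f(0,1),f(1,1))
replace slot 2: 2·(1+3) − 4 = 4 → (1,4,3)
replace slot 3: 2·(1+4) − 3 = 7 → (1,4,7)
replace slot 1: 2·(4+7) − 1 = 21 → (21,4,7)
replace slot 3: 2·(21+4) − 7 = 43 → (21,4,43)

21,4,43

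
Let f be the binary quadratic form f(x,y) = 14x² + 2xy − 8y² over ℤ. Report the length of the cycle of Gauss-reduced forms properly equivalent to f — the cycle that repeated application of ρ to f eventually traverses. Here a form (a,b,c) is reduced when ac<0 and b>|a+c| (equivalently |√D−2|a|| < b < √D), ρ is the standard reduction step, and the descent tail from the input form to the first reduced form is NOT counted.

D = 452, ⌊√D⌋ = 21
descent: ρ → (-8,14,8)  [lands on river]
river: ρ → (8,18,-4)
river: ρ → (-4,14,16)
river: ρ → (16,18,-2)
river: ρ → (-2,18,16)
river: ρ → (16,14,-4)
river: ρ → (-4,18,8)
river: ρ → (8,14,-8)
river: ρ → (-8,18,4)
river: ρ → (4,14,-16)
river: ρ → (-16,18,2)
river: ρ → (2,18,-16)
river: ρ → (-16,14,4)
river: ρ → (4,18,-8)
ρ-cycle length = 14 (tail of 1 descent step not counted)

14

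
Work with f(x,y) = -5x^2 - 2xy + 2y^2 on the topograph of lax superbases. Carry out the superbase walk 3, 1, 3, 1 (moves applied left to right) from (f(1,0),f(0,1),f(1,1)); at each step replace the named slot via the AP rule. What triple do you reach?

start (-5,2,-5) = (f(1,0),f(0,1),f(1,1))
replace slot 3: 2·((-5)+2) − (-5) = -1 → (-5,2,-1)
replace slot 1: 2·(2+(-1)) − (-5) = 7 → (7,2,-1)
replace slot 3: 2·(7+2) − (-1) = 19 → (7,2,19)
replace slot 1: 2·(2+19) − 7 = 35 → (35,2,19)

35,2,19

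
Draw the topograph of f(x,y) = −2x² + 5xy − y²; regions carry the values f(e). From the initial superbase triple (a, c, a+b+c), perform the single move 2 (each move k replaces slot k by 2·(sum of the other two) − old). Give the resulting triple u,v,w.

start (-2,-1,2) = (f(1,0),f(0,1),f(1,1))
replace slot 2: 2·((-2)+2) − (-1) = 1 → (-2,1,2)

-2,1,2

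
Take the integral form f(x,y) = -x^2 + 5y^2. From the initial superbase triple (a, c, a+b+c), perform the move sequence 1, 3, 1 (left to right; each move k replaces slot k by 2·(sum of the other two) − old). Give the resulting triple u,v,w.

start (-1,5,4) = (f(1,0),f(0,1),f(1,1))
replace slot 1: 2·(5+4) − (-1) = 19 → (19,5,4)
replace slot 3: 2·(19+5) − 4 = 44 → (19,5,44)
replace slot 1: 2·(5+44) − 19 = 79 → (79,5,44)

79,5,44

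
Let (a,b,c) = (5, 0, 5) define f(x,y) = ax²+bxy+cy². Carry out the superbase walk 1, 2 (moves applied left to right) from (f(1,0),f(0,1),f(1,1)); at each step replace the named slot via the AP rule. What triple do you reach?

start (5,5,10) = (f(1,0),f(0,1),f(1,1))
replace slot 1: 2·(5+10) − 5 = 25 → (25,5,10)
replace slot 2: 2·(25+10) − 5 = 65 → (25,65,10)

25,65,10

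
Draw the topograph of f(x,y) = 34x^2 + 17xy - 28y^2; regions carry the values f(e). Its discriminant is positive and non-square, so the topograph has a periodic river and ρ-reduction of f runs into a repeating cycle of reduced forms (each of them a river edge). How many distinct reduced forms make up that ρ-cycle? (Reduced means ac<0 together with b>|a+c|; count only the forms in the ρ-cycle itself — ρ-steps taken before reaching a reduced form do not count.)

D = 4097, ⌊√D⌋ = 64
river: ρ → (-28,39,23)
river: ρ → (23,53,-14)
river: ρ → (-14,59,11)
river: ρ → (11,51,-34)
river: ρ → (-34,17,28)
river: ρ → (28,39,-23)
river: ρ → (-23,53,14)
river: ρ → (14,59,-11)
river: ρ → (-11,51,34)
river: ρ → (34,17,-28)
ρ-cycle length = 10 (tail of 0 descent steps not counted)

10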